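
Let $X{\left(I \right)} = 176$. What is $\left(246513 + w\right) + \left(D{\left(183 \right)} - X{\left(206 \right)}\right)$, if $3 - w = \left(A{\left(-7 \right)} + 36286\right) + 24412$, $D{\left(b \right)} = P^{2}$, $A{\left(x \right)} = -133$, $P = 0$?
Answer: $185775$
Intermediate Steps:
$D{\left(b \right)} = 0$ ($D{\left(b \right)} = 0^{2} = 0$)
$w = -60562$ ($w = 3 - \left(\left(-133 + 36286\right) + 24412\right) = 3 - \left(36153 + 24412\right) = 3 - 60565 = -60562$)
$\left(246513 + w\right) + \left(D{\left(183 \right)} - X{\left(206 \right)}\right) = \left(246513 - 60562\right) + \left(0 - 176\right) = 185951 + \left(0 - 176\right) = 185951 - 176 = 185775$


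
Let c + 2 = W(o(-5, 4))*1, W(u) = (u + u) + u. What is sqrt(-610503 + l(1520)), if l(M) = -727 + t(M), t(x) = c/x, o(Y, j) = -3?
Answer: I*sqrt(88261613045)/380 ≈ 781.81*I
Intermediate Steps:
W(u) = 3*u (W(u) = 2*u + u = 3*u)
c = -11 (c = -2 + (3*(-3))*1 = -2 - 9*1 = -2 - 9 = -11)
t(x) = -11/x
l(M) = -727 - 11/M
sqrt(-610503 + l(1520)) = sqrt(-610503 + (-727 - 11/1520)) = sqrt(-610503 - 1105051/1520) = sqrt(-929069611/1520) = I*sqrt(88261613045)/380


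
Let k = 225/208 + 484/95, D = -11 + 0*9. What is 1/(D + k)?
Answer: -19760/95313 ≈ -0.20732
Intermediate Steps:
D = -11 (D = -11 + 0 = -11)
k = 122047/19760 (k = 225*(1/208) + 484*(1/95) = 225/208 + 484/95 = 122047/19760 ≈ 6.1765)
1/(D + k) = 1/(-11 + 122047/19760) = 1/(-95313/19760) = -19760/95313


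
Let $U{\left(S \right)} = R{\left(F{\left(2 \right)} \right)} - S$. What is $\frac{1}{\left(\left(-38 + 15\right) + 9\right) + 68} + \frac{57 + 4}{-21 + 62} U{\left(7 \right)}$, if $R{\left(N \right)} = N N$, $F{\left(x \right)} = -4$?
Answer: $\frac{29687}{2214} \approx 13.409$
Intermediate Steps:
$R{\left(N \right)} = N^{2}$
$U{\left(S \right)} = 16 - S$ ($U{\left(S \right)} = \left(-4\right)^{2} - S = 16 - S$)
$\frac{1}{\left(\left(-38 + 15\right) + 9\right) + 68} + \frac{57 + 4}{-21 + 62} U{\left(7 \right)} = \frac{1}{\left(\left(-38 + 15\right) + 9\right) + 68} + \frac{57 + 4}{-21 + 62} \left(16 - 7\right) = \frac{1}{\left(-23 + 9\right) + 68} + \frac{61}{41} \left(16 - 7\right) = \frac{1}{-14 + 68} + 61 \cdot \frac{1}{41} \cdot 9 = \frac{1}{54} + \frac{61}{41} \cdot 9 = \frac{1}{54} + \frac{549}{41} = \frac{29687}{2214}$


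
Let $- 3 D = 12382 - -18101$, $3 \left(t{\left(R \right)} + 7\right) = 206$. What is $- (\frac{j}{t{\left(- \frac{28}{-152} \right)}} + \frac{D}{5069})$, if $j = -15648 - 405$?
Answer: $\frac{6648588}{25345} \approx 262.32$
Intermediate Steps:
$t{\left(R \right)} = \frac{185}{3}$ ($t{\left(R \right)} = -7 + \frac{1}{3} \cdot 206 = -7 + \frac{206}{3} = \frac{185}{3}$)
$j = -16053$
$D = -10161$ ($D = - \frac{12382 - -18101}{3} = - \frac{12382 + 18101}{3} = \left(- \frac{1}{3}\right) 30483 = -10161$)
$- (\frac{j}{t{\left(- \frac{28}{-152} \right)}} + \frac{D}{5069}) = - (- \frac{16053}{\frac{185}{3}} - \frac{10161}{5069}) = - (\left(-16053\right) \frac{3}{185} - \frac{10161}{5069}) = - (- \frac{48159}{185} - \frac{10161}{5069}) = \left(-1\right) \left(- \frac{6648588}{25345}\right) = \frac{6648588}{25345}$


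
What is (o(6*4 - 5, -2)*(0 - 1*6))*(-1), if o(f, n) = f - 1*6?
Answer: 78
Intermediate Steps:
o(f, n) = -6 + f (o(f, n) = f - 6 = -6 + f)
(o(6*4 - 5, -2)*(0 - 1*6))*(-1) = ((-6 + (6*4 - 5))*(0 - 1*6))*(-1) = ((-6 + (24 - 5))*(0 - 6))*(-1) = ((-6 + 19)*(-6))*(-1) = (13*(-6))*(-1) = -78*(-1) = 78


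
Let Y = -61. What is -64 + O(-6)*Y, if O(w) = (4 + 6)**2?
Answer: -6164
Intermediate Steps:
O(w) = 100 (O(w) = 10**2 = 100)
-64 + O(-6)*Y = -64 + 100*(-61) = -64 - 6100 = -6164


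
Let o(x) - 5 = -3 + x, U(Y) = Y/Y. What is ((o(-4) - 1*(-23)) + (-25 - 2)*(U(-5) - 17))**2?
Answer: 205209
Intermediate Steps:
U(Y) = 1
o(x) = 2 + x (o(x) = 5 + (-3 + x) = 2 + x)
((o(-4) - 1*(-23)) + (-25 - 2)*(U(-5) - 17))**2 = (((2 - 4) - 1*(-23)) + (-25 - 2)*(1 - 17))**2 = ((-2 + 23) - 27*(-16))**2 = (21 + 432)**2 = 453**2 = 205209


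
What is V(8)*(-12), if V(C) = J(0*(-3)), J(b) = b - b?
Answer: 0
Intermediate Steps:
J(b) = 0
V(C) = 0
V(8)*(-12) = 0*(-12) = 0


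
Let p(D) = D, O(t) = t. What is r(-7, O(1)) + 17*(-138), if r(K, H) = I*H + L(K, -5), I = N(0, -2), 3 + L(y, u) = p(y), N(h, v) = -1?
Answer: -2357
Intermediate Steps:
L(y, u) = -3 + y
I = -1
r(K, H) = -3 + K - H (r(K, H) = -H + (-3 + K) = -3 + K - H)
r(-7, O(1)) + 17*(-138) = (-3 - 7 - 1*1) + 17*(-138) = (-3 - 7 - 1) - 2346 = -11 - 2346 = -2357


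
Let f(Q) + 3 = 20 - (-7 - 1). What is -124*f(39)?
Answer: -3100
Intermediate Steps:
f(Q) = 25 (f(Q) = -3 + (20 - (-7 - 1)) = -3 + (20 - 1*(-8)) = -3 + (20 + 8) = -3 + 28 = 25)
-124*f(39) = -124*25 = -3100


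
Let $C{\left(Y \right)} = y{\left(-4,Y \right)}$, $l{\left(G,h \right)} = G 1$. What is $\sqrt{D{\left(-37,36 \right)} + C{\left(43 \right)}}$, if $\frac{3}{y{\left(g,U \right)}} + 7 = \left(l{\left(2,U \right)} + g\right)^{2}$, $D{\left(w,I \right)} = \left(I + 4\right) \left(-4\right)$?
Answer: $i \sqrt{161} \approx 12.689 i$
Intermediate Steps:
$l{\left(G,h \right)} = G$
$D{\left(w,I \right)} = -16 - 4 I$ ($D{\left(w,I \right)} = \left(4 + I\right) \left(-4\right) = -16 - 4 I$)
$y{\left(g,U \right)} = \frac{3}{-7 + \left(2 + g\right)^{2}}$
$C{\left(Y \right)} = -1$ ($C{\left(Y \right)} = \frac{3}{-7 + \left(2 - 4\right)^{2}} = \frac{3}{-7 + \left(-2\right)^{2}} = \frac{3}{-7 + 4} = \frac{3}{-3} = 3 \left(- \frac{1}{3}\right) = -1$)
$\sqrt{D{\left(-37,36 \right)} + C{\left(43 \right)}} = \sqrt{\left(-16 - 144\right) - 1} = \sqrt{-160 - 1} = \sqrt{-161} = i \sqrt{161}$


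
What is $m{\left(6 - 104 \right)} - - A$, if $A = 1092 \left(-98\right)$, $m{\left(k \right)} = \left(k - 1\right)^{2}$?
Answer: $-97215$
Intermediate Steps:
$m{\left(k \right)} = \left(-1 + k\right)^{2}$
$A = -107016$
$m{\left(6 - 104 \right)} - - A = \left(-1 + \left(6 - 104\right)\right)^{2} - \left(-1\right) \left(-107016\right) = \left(-1 + \left(6 - 104\right)\right)^{2} - 107016 = \left(-1 - 98\right)^{2} - 107016 = \left(-99\right)^{2} - 107016 = 9801 - 107016 = -97215$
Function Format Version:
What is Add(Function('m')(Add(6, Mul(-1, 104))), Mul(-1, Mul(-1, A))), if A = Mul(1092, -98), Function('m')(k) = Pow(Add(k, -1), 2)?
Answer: -97215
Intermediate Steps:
Function('m')(k) = Pow(Add(-1, k), 2)
A = -107016
Add(Function('m')(Add(6, Mul(-1, 104))), Mul(-1, Mul(-1, A))) = Add(Pow(Add(-1, Add(6, Mul(-1, 104))), 2), Mul(-1, Mul(-1, -107016))) = Add(Pow(Add(-1, Add(6, -104)), 2), Mul(-1, 107016)) = Add(Pow(Add(-1, -98), 2), -107016) = Add(Pow(-99, 2), -107016) = Add(9801, -107016) = -97215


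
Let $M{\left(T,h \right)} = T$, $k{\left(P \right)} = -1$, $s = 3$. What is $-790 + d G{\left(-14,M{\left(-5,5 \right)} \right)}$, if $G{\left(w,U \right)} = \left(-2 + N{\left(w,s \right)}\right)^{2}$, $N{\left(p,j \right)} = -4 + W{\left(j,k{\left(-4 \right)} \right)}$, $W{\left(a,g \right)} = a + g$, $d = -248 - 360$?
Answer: $-10518$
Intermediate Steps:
$d = -608$ ($d = -248 - 360 = -608$)
$N{\left(p,j \right)} = -5 + j$ ($N{\left(p,j \right)} = -4 + \left(j - 1\right) = -4 + \left(-1 + j\right) = -5 + j$)
$G{\left(w,U \right)} = 16$ ($G{\left(w,U \right)} = \left(-2 + \left(-5 + 3\right)\right)^{2} = \left(-2 - 2\right)^{2} = \left(-4\right)^{2} = 16$)
$-790 + d G{\left(-14,M{\left(-5,5 \right)} \right)} = -790 - 9728 = -10518$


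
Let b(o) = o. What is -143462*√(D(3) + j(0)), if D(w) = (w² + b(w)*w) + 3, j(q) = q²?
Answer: -143462*√21 ≈ -6.5743e+5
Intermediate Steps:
D(w) = 3 + 2*w² (D(w) = (w² + w*w) + 3 = (w² + w²) + 3 = 2*w² + 3 = 3 + 2*w²)
-143462*√(D(3) + j(0)) = -143462*√((3 + 2*3²) + 0²) = -143462*√((3 + 2*9) + 0) = -143462*√((3 + 18) + 0) = -143462*√(21 + 0) = -143462*√21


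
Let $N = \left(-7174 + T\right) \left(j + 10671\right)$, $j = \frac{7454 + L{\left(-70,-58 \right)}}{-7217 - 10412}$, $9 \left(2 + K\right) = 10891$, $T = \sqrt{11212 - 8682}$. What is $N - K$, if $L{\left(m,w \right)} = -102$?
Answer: $- \frac{714459538487}{9333} + \frac{188111707 \sqrt{2530}}{17629} \approx -7.6015 \cdot 10^{7}$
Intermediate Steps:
$T = \sqrt{2530} \approx 50.299$
$K = \frac{10873}{9}$ ($K = -2 + \frac{1}{9} \cdot 10891 = -2 + \frac{10891}{9} = \frac{10873}{9} \approx 1208.1$)
$j = - \frac{7352}{17629}$ ($j = \frac{7454 - 102}{-7217 - 10412} = \frac{7352}{-17629} = 7352 \left(- \frac{1}{17629}\right) = - \frac{7352}{17629} \approx -0.41704$)
$N = - \frac{79383140354}{1037} + \frac{188111707 \sqrt{2530}}{17629}$ ($N = \left(-7174 + \sqrt{2530}\right) \left(- \frac{7352}{17629} + 10671\right) = \left(-7174 + \sqrt{2530}\right) \frac{188111707}{17629} = - \frac{79383140354}{1037} + \frac{188111707 \sqrt{2530}}{17629} \approx -7.6014 \cdot 10^{7}$)
$N - K = \left(- \frac{79383140354}{1037} + \frac{188111707 \sqrt{2530}}{17629}\right) - \frac{10873}{9} = - \frac{714459538487}{9333} + \frac{188111707 \sqrt{2530}}{17629}$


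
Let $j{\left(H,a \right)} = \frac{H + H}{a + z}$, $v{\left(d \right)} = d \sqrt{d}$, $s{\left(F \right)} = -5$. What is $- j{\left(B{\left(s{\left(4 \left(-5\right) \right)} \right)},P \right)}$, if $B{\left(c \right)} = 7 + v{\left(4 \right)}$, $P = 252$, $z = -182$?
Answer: $- \frac{3}{7} \approx -0.42857$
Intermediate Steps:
$v{\left(d \right)} = d^{\frac{3}{2}}$
$B{\left(c \right)} = 15$ ($B{\left(c \right)} = 7 + 4^{\frac{3}{2}} = 7 + 8 = 15$)
$j{\left(H,a \right)} = \frac{2 H}{-182 + a}$ ($j{\left(H,a \right)} = \frac{H + H}{a - 182} = \frac{2 H}{-182 + a}$)
$- j{\left(B{\left(s{\left(4 \left(-5\right) \right)} \right)},P \right)} = - \frac{2 \cdot 15}{-182 + 252} = - \frac{2 \cdot 15}{70} = \left(-1\right) \frac{3}{7} = - \frac{3}{7}$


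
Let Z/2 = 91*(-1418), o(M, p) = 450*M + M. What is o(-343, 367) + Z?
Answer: -412769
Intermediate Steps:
o(M, p) = 451*M
Z = -258076 (Z = 2*(91*(-1418)) = 2*(-129038) = -258076)
o(-343, 367) + Z = 451*(-343) - 258076 = -154693 - 258076 = -412769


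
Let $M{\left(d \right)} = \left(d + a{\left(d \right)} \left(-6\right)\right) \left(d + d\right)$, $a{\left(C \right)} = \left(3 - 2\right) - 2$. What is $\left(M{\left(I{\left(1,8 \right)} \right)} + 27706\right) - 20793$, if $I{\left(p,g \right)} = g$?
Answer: $7137$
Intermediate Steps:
$a{\left(C \right)} = -1$ ($a{\left(C \right)} = 1 - 2 = -1$)
$M{\left(d \right)} = 2 d \left(6 + d\right)$ ($M{\left(d \right)} = \left(d - -6\right) \left(d + d\right) = \left(d + 6\right) 2 d = \left(6 + d\right) 2 d = 2 d \left(6 + d\right)$)
$\left(M{\left(I{\left(1,8 \right)} \right)} + 27706\right) - 20793 = \left(2 \cdot 8 \left(6 + 8\right) + 27706\right) - 20793 = \left(2 \cdot 8 \cdot 14 + 27706\right) - 20793 = \left(224 + 27706\right) - 20793 = 27930 - 20793 = 7137$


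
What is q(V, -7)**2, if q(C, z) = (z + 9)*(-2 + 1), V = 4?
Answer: 4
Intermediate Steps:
q(C, z) = -9 - z (q(C, z) = (9 + z)*(-1) = -9 - z)
q(V, -7)**2 = (-9 - 1*(-7))**2 = (-9 + 7)**2 = (-2)**2 = 4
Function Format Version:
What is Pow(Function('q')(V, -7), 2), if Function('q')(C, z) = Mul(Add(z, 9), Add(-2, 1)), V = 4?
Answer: 4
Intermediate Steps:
Function('q')(C, z) = Add(-9, Mul(-1, z)) (Function('q')(C, z) = Mul(Add(9, z), -1) = Add(-9, Mul(-1, z)))
Pow(Function('q')(V, -7), 2) = Pow(Add(-9, Mul(-1, -7)), 2) = Pow(Add(-9, 7), 2) = Pow(-2, 2) = 4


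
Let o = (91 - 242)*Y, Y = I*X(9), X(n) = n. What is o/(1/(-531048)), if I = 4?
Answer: 2886776928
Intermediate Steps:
Y = 36 (Y = 4*9 = 36)
o = -5436 (o = (91 - 242)*36 = -151*36 = -5436)
o/(1/(-531048)) = -5436/(1/(-531048)) = -5436/(-1/531048) = -5436*(-531048) = 2886776928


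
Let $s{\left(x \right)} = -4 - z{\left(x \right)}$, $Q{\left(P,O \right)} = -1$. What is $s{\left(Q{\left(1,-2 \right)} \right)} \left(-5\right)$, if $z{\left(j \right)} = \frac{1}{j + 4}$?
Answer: $\frac{65}{3} \approx 21.667$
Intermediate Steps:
$z{\left(j \right)} = \frac{1}{4 + j}$
$s{\left(x \right)} = -4 - \frac{1}{4 + x}$
$s{\left(Q{\left(1,-2 \right)} \right)} \left(-5\right) = \frac{-17 - -4}{4 - 1} \left(-5\right) = \frac{-17 + 4}{3} \left(-5\right) = \frac{1}{3} \left(-13\right) \left(-5\right) = \left(- \frac{13}{3}\right) \left(-5\right) = \frac{65}{3}$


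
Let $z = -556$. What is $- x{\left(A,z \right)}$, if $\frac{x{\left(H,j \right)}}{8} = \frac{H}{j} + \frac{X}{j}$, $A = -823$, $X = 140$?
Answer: $- \frac{1366}{139} \approx -9.8273$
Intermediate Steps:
$x{\left(H,j \right)} = \frac{1120}{j} + \frac{8 H}{j}$ ($x{\left(H,j \right)} = 8 \left(\frac{H}{j} + \frac{140}{j}\right) = 8 \left(\frac{140}{j} + \frac{H}{j}\right) = \frac{1120}{j} + \frac{8 H}{j}$)
$- x{\left(A,z \right)} = - \frac{8 \left(140 - 823\right)}{-556} = - \frac{8 \left(-1\right) \left(-683\right)}{556} = \left(-1\right) \frac{1366}{139} = - \frac{1366}{139}$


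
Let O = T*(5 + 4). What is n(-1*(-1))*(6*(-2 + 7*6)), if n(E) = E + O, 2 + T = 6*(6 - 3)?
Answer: 34800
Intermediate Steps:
T = 16 (T = -2 + 6*(6 - 3) = -2 + 6*3 = -2 + 18 = 16)
O = 144 (O = 16*(5 + 4) = 16*9 = 144)
n(E) = 144 + E (n(E) = E + 144 = 144 + E)
n(-1*(-1))*(6*(-2 + 7*6)) = (144 - 1*(-1))*(6*(-2 + 7*6)) = (144 + 1)*(6*(-2 + 42)) = 145*(6*40) = 145*240 = 34800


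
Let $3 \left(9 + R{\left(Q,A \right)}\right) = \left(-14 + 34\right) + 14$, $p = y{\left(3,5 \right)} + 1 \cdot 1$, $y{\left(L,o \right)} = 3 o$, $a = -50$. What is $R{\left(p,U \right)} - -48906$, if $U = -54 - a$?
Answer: $\frac{146725}{3} \approx 48908.0$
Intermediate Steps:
$p = 16$ ($p = 3 \cdot 5 + 1 \cdot 1 = 15 + 1 = 16$)
$U = -4$ ($U = -54 - -50 = -54 + 50 = -4$)
$R{\left(Q,A \right)} = \frac{7}{3}$ ($R{\left(Q,A \right)} = -9 + \frac{\left(-14 + 34\right) + 14}{3} = -9 + \frac{20 + 14}{3} = -9 + \frac{1}{3} \cdot 34 = -9 + \frac{34}{3} = \frac{7}{3}$)
$R{\left(p,U \right)} - -48906 = \frac{7}{3} - -48906 = \frac{7}{3} + 48906 = \frac{146725}{3}$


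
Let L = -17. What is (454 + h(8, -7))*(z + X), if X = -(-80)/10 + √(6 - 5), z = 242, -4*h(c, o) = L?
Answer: 460083/4 ≈ 1.1502e+5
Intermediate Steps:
h(c, o) = 17/4 (h(c, o) = -¼*(-17) = 17/4)
X = 9 (X = -(-80)/10 + √1 = -10*(-⅘) + 1 = 8 + 1 = 9)
(454 + h(8, -7))*(z + X) = (454 + 17/4)*(242 + 9) = (1833/4)*251 = 460083/4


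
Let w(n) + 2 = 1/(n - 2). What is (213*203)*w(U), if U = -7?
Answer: -273847/3 ≈ -91282.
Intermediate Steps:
w(n) = -2 + 1/(-2 + n) (w(n) = -2 + 1/(n - 2) = -2 + 1/(-2 + n))
(213*203)*w(U) = (213*203)*((5 - 2*(-7))/(-2 - 7)) = 43239*((5 + 14)/(-9)) = 43239*(-1/9*19) = 43239*(-19/9) = -273847/3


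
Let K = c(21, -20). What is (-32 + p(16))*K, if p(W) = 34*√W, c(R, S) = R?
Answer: 2184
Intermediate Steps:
K = 21
(-32 + p(16))*K = (-32 + 34*√16)*21 = (-32 + 34*4)*21 = (-32 + 136)*21 = 104*21 = 2184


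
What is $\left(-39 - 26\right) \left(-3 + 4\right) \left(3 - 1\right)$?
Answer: $-130$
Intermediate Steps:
$\left(-39 - 26\right) \left(-3 + 4\right) \left(3 - 1\right) = \left(-39 - 26\right) 1 \cdot 2 = \left(-65\right) 2 = -130$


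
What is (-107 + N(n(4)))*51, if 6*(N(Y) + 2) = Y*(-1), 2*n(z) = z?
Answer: -5576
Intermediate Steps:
n(z) = z/2
N(Y) = -2 - Y/6 (N(Y) = -2 + (Y*(-1))/6 = -2 + (-Y)/6 = -2 - Y/6)
(-107 + N(n(4)))*51 = (-107 + (-2 - 4/12))*51 = (-107 + (-2 - ⅙*2))*51 = (-107 + (-2 - ⅓))*51 = (-107 - 7/3)*51 = -328/3*51 = -5576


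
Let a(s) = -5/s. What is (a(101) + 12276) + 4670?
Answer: 1711541/101 ≈ 16946.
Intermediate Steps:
(a(101) + 12276) + 4670 = (-5/101 + 12276) + 4670 = 1239871/101 + 4670 = 1711541/101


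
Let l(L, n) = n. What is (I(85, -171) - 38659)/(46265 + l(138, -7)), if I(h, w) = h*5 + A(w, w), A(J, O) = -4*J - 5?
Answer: -37555/46258 ≈ -0.81186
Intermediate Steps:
A(J, O) = -5 - 4*J
I(h, w) = -5 - 4*w + 5*h (I(h, w) = h*5 + (-5 - 4*w) = 5*h + (-5 - 4*w) = -5 - 4*w + 5*h)
(I(85, -171) - 38659)/(46265 + l(138, -7)) = ((-5 - 4*(-171) + 5*85) - 38659)/(46265 - 7) = ((-5 + 684 + 425) - 38659)/46258 = (1104 - 38659)*(1/46258) = -37555*1/46258 = -37555/46258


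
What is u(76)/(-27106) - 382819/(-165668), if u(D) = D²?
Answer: 4709896723/2245298404 ≈ 2.0977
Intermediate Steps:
u(76)/(-27106) - 382819/(-165668) = 76²/(-27106) - 382819/(-165668) = 5776*(-1/27106) - 382819*(-1/165668) = -2888/13553 + 382819/165668 = 4709896723/2245298404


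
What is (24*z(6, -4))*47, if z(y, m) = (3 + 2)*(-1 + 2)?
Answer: 5640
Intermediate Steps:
z(y, m) = 5 (z(y, m) = 5*1 = 5)
(24*z(6, -4))*47 = (24*5)*47 = 120*47 = 5640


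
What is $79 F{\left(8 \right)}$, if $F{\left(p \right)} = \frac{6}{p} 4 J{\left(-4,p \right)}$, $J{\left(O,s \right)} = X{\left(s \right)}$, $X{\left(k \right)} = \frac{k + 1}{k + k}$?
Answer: $\frac{2133}{16} \approx 133.31$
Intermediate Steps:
$X{\left(k \right)} = \frac{1 + k}{2 k}$
$J{\left(O,s \right)} = \frac{1 + s}{2 s}$
$F{\left(p \right)} = \frac{12 \left(1 + p\right)}{p^{2}}$ ($F{\left(p \right)} = \frac{6}{p} 4 \frac{1 + p}{2 p} = \frac{24}{p} \frac{1 + p}{2 p} = \frac{12 \left(1 + p\right)}{p^{2}}$)
$79 F{\left(8 \right)} = 79 \frac{12 \left(1 + 8\right)}{64} = 79 \cdot 12 \cdot \frac{1}{64} \cdot 9 = 79 \cdot \frac{27}{16} = \frac{2133}{16}$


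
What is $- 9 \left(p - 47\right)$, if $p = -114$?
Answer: $1449$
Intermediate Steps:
$- 9 \left(p - 47\right) = - 9 \left(-114 - 47\right) = \left(-9\right) \left(-161\right) = 1449$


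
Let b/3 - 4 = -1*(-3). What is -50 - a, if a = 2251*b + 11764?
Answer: -59085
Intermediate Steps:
b = 21 (b = 12 + 3*(-1*(-3)) = 12 + 3*3 = 12 + 9 = 21)
a = 59035 (a = 2251*21 + 11764 = 47271 + 11764 = 59035)
-50 - a = -50 - 1*59035 = -50 - 59035 = -59085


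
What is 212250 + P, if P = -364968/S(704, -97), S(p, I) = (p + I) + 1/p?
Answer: 10049293642/47481 ≈ 2.1165e+5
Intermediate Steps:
S(p, I) = I + p + 1/p (S(p, I) = (I + p) + 1/p = I + p + 1/p)
P = -28548608/47481 (P = -364968/(-97 + 704 + 1/704) = -364968/427329/704 = -364968*704/427329 = -28548608/47481 ≈ -601.26)
212250 + P = 212250 - 28548608/47481 = 10049293642/47481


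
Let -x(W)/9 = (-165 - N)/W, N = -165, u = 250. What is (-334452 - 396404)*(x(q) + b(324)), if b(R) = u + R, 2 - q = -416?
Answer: -419511344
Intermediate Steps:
q = 418 (q = 2 - 1*(-416) = 2 + 416 = 418)
x(W) = 0 (x(W) = -9*(-165 - 1*(-165))/W = -9*(-165 + 165)/W = -0/W = -9*0 = 0)
b(R) = 250 + R
(-334452 - 396404)*(x(q) + b(324)) = (-334452 - 396404)*(0 + (250 + 324)) = -730856*(0 + 574) = -730856*574 = -419511344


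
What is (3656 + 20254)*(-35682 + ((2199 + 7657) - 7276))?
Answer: -791468820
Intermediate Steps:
(3656 + 20254)*(-35682 + ((2199 + 7657) - 7276)) = 23910*(-35682 + (9856 - 7276)) = 23910*(-35682 + 2580) = 23910*(-33102) = -791468820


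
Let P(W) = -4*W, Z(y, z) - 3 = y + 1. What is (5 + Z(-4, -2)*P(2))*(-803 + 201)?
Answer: -3010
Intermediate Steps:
Z(y, z) = 4 + y (Z(y, z) = 3 + (y + 1) = 3 + (1 + y) = 4 + y)
(5 + Z(-4, -2)*P(2))*(-803 + 201) = (5 + (4 - 4)*(-4*2))*(-803 + 201) = (5 + 0*(-8))*(-602) = (5 + 0)*(-602) = 5*(-602) = -3010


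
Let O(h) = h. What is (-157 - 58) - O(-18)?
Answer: -197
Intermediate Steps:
(-157 - 58) - O(-18) = (-157 - 58) - 1*(-18) = -215 + 18 = -197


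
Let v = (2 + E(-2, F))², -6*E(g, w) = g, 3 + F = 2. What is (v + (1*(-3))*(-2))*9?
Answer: 103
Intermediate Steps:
F = -1 (F = -3 + 2 = -1)
E(g, w) = -g/6
v = 49/9 (v = (2 - ⅙*(-2))² = (2 + ⅓)² = (7/3)² = 49/9 ≈ 5.4444)
(v + (1*(-3))*(-2))*9 = (49/9 + (1*(-3))*(-2))*9 = (49/9 - 3*(-2))*9 = (49/9 + 6)*9 = (103/9)*9 = 103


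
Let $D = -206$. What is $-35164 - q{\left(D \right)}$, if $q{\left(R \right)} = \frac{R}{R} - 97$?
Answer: $-35068$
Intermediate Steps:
$q{\left(R \right)} = -96$ ($q{\left(R \right)} = 1 - 97 = -96$)
$-35164 - q{\left(D \right)} = -35164 - -96 = -35164 + 96 = -35068$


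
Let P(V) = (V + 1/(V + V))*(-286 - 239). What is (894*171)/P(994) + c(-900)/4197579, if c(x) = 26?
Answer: -20248793688746/69122687727225 ≈ -0.29294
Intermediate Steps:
P(V) = -525*V - 525/(2*V) (P(V) = (V + 1/(2*V))*(-525) = -525*V - 525/(2*V))
(894*171)/P(994) + c(-900)/4197579 = (894*171)/(-525*994 - 525/2/994) + 26/4197579 = 152874/(-521850 - 525/2*1/994) + 26*(1/4197579) = 152874/(-521850 - 75/284) + 26/4197579 = 152874/(-148205475/284) + 26/4197579 = 152874*(-284/148205475) + 26/4197579 = -4824024/16467275 + 26/4197579 = -20248793688746/69122687727225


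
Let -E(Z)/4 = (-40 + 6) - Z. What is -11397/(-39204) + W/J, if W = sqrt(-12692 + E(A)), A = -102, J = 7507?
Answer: 3799/13068 + 2*I*sqrt(3241)/7507 ≈ 0.29071 + 0.015167*I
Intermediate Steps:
E(Z) = 136 + 4*Z (E(Z) = -4*((-40 + 6) - Z) = -4*(-34 - Z) = 136 + 4*Z)
W = 2*I*sqrt(3241) (W = sqrt(-12692 + (136 + 4*(-102))) = sqrt(-12692 + (136 - 408)) = sqrt(-12692 - 272) = sqrt(-12964) = 2*I*sqrt(3241) ≈ 113.86*I)
-11397/(-39204) + W/J = -11397/(-39204) + (2*I*sqrt(3241))/7507 = -11397*(-1/39204) + (2*I*sqrt(3241))*(1/7507) = 3799/13068 + 2*I*sqrt(3241)/7507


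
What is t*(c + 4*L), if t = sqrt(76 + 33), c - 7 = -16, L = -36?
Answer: -153*sqrt(109) ≈ -1597.4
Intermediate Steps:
c = -9 (c = 7 - 16 = -9)
t = sqrt(109) ≈ 10.440
t*(c + 4*L) = sqrt(109)*(-9 + 4*(-36)) = sqrt(109)*(-9 - 144) = sqrt(109)*(-153) = -153*sqrt(109)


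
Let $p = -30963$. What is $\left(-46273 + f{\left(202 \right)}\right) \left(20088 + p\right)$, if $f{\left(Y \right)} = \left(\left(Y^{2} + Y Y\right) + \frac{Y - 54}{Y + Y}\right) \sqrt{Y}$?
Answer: $503218875 - \frac{89636589375 \sqrt{202}}{101} \approx -1.211 \cdot 10^{10}$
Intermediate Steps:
$f{\left(Y \right)} = \sqrt{Y} \left(2 Y^{2} + \frac{-54 + Y}{2 Y}\right)$ ($f{\left(Y \right)} = \left(\left(Y^{2} + Y^{2}\right) + \frac{-54 + Y}{2 Y}\right) \sqrt{Y} = \left(2 Y^{2} + \left(-54 + Y\right) \frac{1}{2 Y}\right) \sqrt{Y} = \left(2 Y^{2} + \frac{-54 + Y}{2 Y}\right) \sqrt{Y} = \sqrt{Y} \left(2 Y^{2} + \frac{-54 + Y}{2 Y}\right)$)
$\left(-46273 + f{\left(202 \right)}\right) \left(20088 + p\right) = \left(-46273 + \frac{-54 + 202 + 4 \cdot 202^{3}}{2 \sqrt{202}}\right) \left(20088 - 30963\right) = \left(-46273 + \frac{\frac{\sqrt{202}}{202} \left(-54 + 202 + 4 \cdot 8242408\right)}{2}\right) \left(-10875\right) = \left(-46273 + \frac{\frac{\sqrt{202}}{202} \left(-54 + 202 + 32969632\right)}{2}\right) \left(-10875\right) = \left(-46273 + \frac{1}{2} \frac{\sqrt{202}}{202} \cdot 32969780\right) \left(-10875\right) = \left(-46273 + \frac{8242445 \sqrt{202}}{101}\right) \left(-10875\right) = 503218875 - \frac{89636589375 \sqrt{202}}{101}$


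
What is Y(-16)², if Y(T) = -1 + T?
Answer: 289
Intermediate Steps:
Y(-16)² = (-1 - 16)² = (-17)² = 289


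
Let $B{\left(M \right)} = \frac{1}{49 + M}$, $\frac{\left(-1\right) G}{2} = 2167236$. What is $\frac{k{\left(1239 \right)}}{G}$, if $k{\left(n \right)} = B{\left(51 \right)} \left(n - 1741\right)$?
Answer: $\frac{251}{216723600} \approx 1.1582 \cdot 10^{-6}$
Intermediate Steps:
$G = -4334472$ ($G = \left(-2\right) 2167236 = -4334472$)
$k{\left(n \right)} = - \frac{1741}{100} + \frac{n}{100}$ ($k{\left(n \right)} = \frac{n - 1741}{49 + 51} = \frac{-1741 + n}{100} = - \frac{1741}{100} + \frac{n}{100}$)
$\frac{k{\left(1239 \right)}}{G} = \frac{- \frac{1741}{100} + \frac{1}{100} \cdot 1239}{-4334472} = \left(- \frac{1741}{100} + \frac{1239}{100}\right) \left(- \frac{1}{4334472}\right) = \left(- \frac{251}{50}\right) \left(- \frac{1}{4334472}\right) = \frac{251}{216723600}$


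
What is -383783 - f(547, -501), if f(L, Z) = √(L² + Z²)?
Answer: -383783 - √550210 ≈ -3.8453e+5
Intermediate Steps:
-383783 - f(547, -501) = -383783 - √(547² + (-501)²) = -383783 - √(299209 + 251001) = -383783 - √550210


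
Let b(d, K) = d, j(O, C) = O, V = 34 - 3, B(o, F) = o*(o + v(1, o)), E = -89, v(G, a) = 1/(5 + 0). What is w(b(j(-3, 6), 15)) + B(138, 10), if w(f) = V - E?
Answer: 95958/5 ≈ 19192.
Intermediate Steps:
v(G, a) = ⅕ (v(G, a) = 1/5 = ⅕)
B(o, F) = o*(⅕ + o) (B(o, F) = o*(o + ⅕) = o*(⅕ + o))
V = 31
w(f) = 120 (w(f) = 31 - 1*(-89) = 31 + 89 = 120)
w(b(j(-3, 6), 15)) + B(138, 10) = 120 + 138*(⅕ + 138) = 120 + 138*(691/5) = 120 + 95358/5 = 95958/5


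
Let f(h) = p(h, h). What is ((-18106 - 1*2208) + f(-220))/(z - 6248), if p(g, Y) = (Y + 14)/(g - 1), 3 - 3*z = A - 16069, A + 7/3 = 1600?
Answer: 40402692/2830789 ≈ 14.273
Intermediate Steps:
A = 4793/3 (A = -7/3 + 1600 = 4793/3 ≈ 1597.7)
z = 43423/9 (z = 1 - (4793/3 - 16069)/3 = 1 - ⅓*(-43414/3) = 1 + 43414/9 = 43423/9 ≈ 4824.8)
p(g, Y) = (14 + Y)/(-1 + g)
f(h) = (14 + h)/(-1 + h)
((-18106 - 1*2208) + f(-220))/(z - 6248) = ((-18106 - 1*2208) + (14 - 220)/(-1 - 220))/(43423/9 - 6248) = ((-18106 - 2208) - 206/(-221))/(-12809/9) = (-20314 - 1/221*(-206))*(-9/12809) = (-20314 + 206/221)*(-9/12809) = -4489188/221*(-9/12809) = 40402692/2830789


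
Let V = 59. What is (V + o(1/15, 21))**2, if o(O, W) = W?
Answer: 6400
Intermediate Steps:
(V + o(1/15, 21))**2 = (59 + 21)**2 = 80**2 = 6400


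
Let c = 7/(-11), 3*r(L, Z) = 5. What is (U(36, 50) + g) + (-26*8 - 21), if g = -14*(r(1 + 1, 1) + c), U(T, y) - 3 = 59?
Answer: -5987/33 ≈ -181.42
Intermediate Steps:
U(T, y) = 62 (U(T, y) = 3 + 59 = 62)
r(L, Z) = 5/3 (r(L, Z) = (⅓)*5 = 5/3)
c = -7/11 (c = 7*(-1/11) = -7/11 ≈ -0.63636)
g = -476/33 (g = -14*(5/3 - 7/11) = -14*34/33 = -476/33 ≈ -14.424)
(U(36, 50) + g) + (-26*8 - 21) = (62 - 476/33) + (-26*8 - 21) = 1570/33 + (-208 - 21) = 1570/33 - 229 = -5987/33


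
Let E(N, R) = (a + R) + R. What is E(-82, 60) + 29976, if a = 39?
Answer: 30135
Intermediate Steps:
E(N, R) = 39 + 2*R (E(N, R) = (39 + R) + R = 39 + 2*R)
E(-82, 60) + 29976 = (39 + 2*60) + 29976 = (39 + 120) + 29976 = 159 + 29976 = 30135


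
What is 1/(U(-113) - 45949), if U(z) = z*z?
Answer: -1/33180 ≈ -3.0139e-5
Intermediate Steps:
U(z) = z**2
1/(U(-113) - 45949) = 1/((-113)**2 - 45949) = 1/(12769 - 45949) = 1/(-33180) = -1/33180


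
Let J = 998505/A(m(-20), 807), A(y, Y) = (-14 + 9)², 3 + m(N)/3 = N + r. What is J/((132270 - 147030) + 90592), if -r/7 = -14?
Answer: 199701/379160 ≈ 0.52669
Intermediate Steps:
r = 98 (r = -7*(-14) = 98)
m(N) = 285 + 3*N (m(N) = -9 + 3*(N + 98) = -9 + 3*(98 + N) = -9 + (294 + 3*N) = 285 + 3*N)
A(y, Y) = 25 (A(y, Y) = (-5)² = 25)
J = 199701/5 (J = 998505/25 = 998505*(1/25) = 199701/5 ≈ 39940.)
J/((132270 - 147030) + 90592) = 199701/(5*((132270 - 147030) + 90592)) = 199701/(5*(-14760 + 90592)) = (199701/5)/75832 = (199701/5)*(1/75832) = 199701/379160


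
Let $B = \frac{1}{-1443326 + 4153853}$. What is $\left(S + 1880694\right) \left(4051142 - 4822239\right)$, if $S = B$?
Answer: $- \frac{3930799482655745683}{2710527} \approx -1.4502 \cdot 10^{12}$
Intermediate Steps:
$B = \frac{1}{2710527} \approx 3.6893 \cdot 10^{-7}$
$S = \frac{1}{2710527} \approx 3.6893 \cdot 10^{-7}$
$\left(S + 1880694\right) \left(4051142 - 4822239\right) = \left(\frac{1}{2710527} + 1880694\right) \left(4051142 - 4822239\right) = \frac{5097671865739}{2710527} \left(-771097\right) = - \frac{3930799482655745683}{2710527}$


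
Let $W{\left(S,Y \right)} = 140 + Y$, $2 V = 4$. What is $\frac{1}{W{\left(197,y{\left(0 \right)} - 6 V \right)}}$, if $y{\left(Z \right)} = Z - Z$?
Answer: $\frac{1}{128} \approx 0.0078125$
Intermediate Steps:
$V = 2$ ($V = \frac{1}{2} \cdot 4 = 2$)
$y{\left(Z \right)} = 0$
$\frac{1}{W{\left(197,y{\left(0 \right)} - 6 V \right)}} = \frac{1}{140 + \left(0 - 12\right)} = \frac{1}{140 - 12} = \frac{1}{128}$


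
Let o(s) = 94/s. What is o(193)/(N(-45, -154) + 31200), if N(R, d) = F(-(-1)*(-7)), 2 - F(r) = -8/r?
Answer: 329/21076179 ≈ 1.5610e-5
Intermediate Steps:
F(r) = 2 + 8/r (F(r) = 2 - (-8)/r = 2 + 8/r)
N(R, d) = 6/7 (N(R, d) = 2 + 8/((-(-1)*(-7))) = 2 + 8/((-1*7)) = 2 + 8/(-7) = 2 + 8*(-1/7) = 2 - 8/7 = 6/7)
o(193)/(N(-45, -154) + 31200) = (94/193)/(6/7 + 31200) = (94*(1/193))/(218406/7) = (94/193)*(7/218406) = 329/21076179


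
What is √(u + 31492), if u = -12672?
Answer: 2*√4705 ≈ 137.19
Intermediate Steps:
√(u + 31492) = √(-12672 + 31492) = √18820 = 2*√4705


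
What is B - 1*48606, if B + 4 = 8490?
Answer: -40120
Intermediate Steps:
B = 8486 (B = -4 + 8490 = 8486)
B - 1*48606 = 8486 - 1*48606 = 8486 - 48606 = -40120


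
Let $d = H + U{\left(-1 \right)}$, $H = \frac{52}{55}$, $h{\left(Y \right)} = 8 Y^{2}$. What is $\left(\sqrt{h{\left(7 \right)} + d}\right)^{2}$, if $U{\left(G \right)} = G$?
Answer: $\frac{21557}{55} \approx 391.95$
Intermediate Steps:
$H = \frac{52}{55}$ ($H = 52 \cdot \frac{1}{55} = \frac{52}{55} \approx 0.94545$)
$d = - \frac{3}{55}$ ($d = \frac{52}{55} - 1 = - \frac{3}{55} \approx -0.054545$)
$\left(\sqrt{h{\left(7 \right)} + d}\right)^{2} = \left(\sqrt{8 \cdot 7^{2} - \frac{3}{55}}\right)^{2} = \left(\sqrt{8 \cdot 49 - \frac{3}{55}}\right)^{2} = \left(\sqrt{392 - \frac{3}{55}}\right)^{2} = \left(\sqrt{\frac{21557}{55}}\right)^{2} = \left(\frac{\sqrt{1185635}}{55}\right)^{2} = \frac{21557}{55}$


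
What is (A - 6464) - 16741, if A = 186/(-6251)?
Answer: -145054641/6251 ≈ -23205.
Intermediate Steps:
A = -186/6251 (A = 186*(-1/6251) = -186/6251 ≈ -0.029755)
(A - 6464) - 16741 = (-186/6251 - 6464) - 16741 = -40406650/6251 - 16741 = -145054641/6251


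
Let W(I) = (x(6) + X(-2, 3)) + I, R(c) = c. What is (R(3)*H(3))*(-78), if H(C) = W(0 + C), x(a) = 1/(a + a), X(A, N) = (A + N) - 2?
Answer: -975/2 ≈ -487.50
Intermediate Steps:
X(A, N) = -2 + A + N
x(a) = 1/(2*a)
W(I) = -11/12 + I (W(I) = ((½)/6 + (-2 - 2 + 3)) + I = ((½)*(⅙) - 1) + I = (1/12 - 1) + I = -11/12 + I)
H(C) = -11/12 + C (H(C) = -11/12 + (0 + C) = -11/12 + C)
(R(3)*H(3))*(-78) = (3*(-11/12 + 3))*(-78) = (3*(25/12))*(-78) = (25/4)*(-78) = -975/2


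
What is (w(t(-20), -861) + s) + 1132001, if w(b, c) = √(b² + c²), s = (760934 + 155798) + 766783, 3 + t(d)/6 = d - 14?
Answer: 2815516 + 3*√87845 ≈ 2.8164e+6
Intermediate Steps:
t(d) = -102 + 6*d (t(d) = -18 + 6*(d - 14) = -18 + 6*(-14 + d) = -18 + (-84 + 6*d) = -102 + 6*d)
s = 1683515 (s = 916732 + 766783 = 1683515)
(w(t(-20), -861) + s) + 1132001 = (√((-102 + 6*(-20))² + (-861)²) + 1683515) + 1132001 = (√((-102 - 120)² + 741321) + 1683515) + 1132001 = (√((-222)² + 741321) + 1683515) + 1132001 = (√(49284 + 741321) + 1683515) + 1132001 = (√790605 + 1683515) + 1132001 = (3*√87845 + 1683515) + 1132001 = (1683515 + 3*√87845) + 1132001 = 2815516 + 3*√87845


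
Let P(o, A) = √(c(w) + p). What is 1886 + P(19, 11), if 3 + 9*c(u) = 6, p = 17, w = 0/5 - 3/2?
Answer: 1886 + 2*√39/3 ≈ 1890.2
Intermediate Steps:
w = -3/2 (w = 0*(⅕) - 3*½ = 0 - 3/2 = -3/2 ≈ -1.5000)
c(u) = ⅓ (c(u) = -⅓ + (⅑)*6 = -⅓ + ⅔ = ⅓)
P(o, A) = 2*√39/3 (P(o, A) = √(⅓ + 17) = √(52/3) = 2*√39/3)
1886 + P(19, 11) = 1886 + 2*√39/3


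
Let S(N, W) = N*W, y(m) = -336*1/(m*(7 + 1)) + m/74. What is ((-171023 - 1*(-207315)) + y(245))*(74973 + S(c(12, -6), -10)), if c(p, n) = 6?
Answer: 7042152441243/2590 ≈ 2.7190e+9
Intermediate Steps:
y(m) = -42/m + m/74 (y(m) = -336*1/(8*m) + m*(1/74) = -336*1/(8*m) + m/74 = -42/m + m/74)
((-171023 - 1*(-207315)) + y(245))*(74973 + S(c(12, -6), -10)) = ((-171023 - 1*(-207315)) + (-42/245 + (1/74)*245))*(74973 + 6*(-10)) = ((-171023 + 207315) + (-42*1/245 + 245/74))*(74973 - 60) = (36292 + (-6/35 + 245/74))*74913 = (36292 + 8131/2590)*74913 = (94004411/2590)*74913 = 7042152441243/2590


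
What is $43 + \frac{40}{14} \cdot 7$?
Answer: $63$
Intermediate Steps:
$43 + \frac{40}{14} \cdot 7 = 43 + 40 \cdot \frac{1}{14} \cdot 7 = 43 + \frac{20}{7} \cdot 7 = 43 + 20 = 63$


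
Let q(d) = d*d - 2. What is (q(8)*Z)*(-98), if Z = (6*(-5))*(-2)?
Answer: -364560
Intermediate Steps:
q(d) = -2 + d**2 (q(d) = d**2 - 2 = -2 + d**2)
Z = 60 (Z = -30*(-2) = 60)
(q(8)*Z)*(-98) = ((-2 + 8**2)*60)*(-98) = ((-2 + 64)*60)*(-98) = (62*60)*(-98) = 3720*(-98) = -364560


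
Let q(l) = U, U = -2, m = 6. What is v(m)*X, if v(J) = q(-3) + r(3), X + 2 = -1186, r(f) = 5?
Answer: -3564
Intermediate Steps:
q(l) = -2
X = -1188 (X = -2 - 1186 = -1188)
v(J) = 3 (v(J) = -2 + 5 = 3)
v(m)*X = 3*(-1188) = -3564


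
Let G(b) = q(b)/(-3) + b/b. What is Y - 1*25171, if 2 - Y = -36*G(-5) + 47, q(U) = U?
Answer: -25120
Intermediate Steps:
G(b) = 1 - b/3 (G(b) = b/(-3) + b/b = b*(-1/3) + 1 = -b/3 + 1 = 1 - b/3)
Y = 51 (Y = 2 - (-36*(1 - 1/3*(-5)) + 47) = 2 - (-36*(1 + 5/3) + 47) = 2 - (-36*8/3 + 47) = 2 - (-96 + 47) = 2 - 1*(-49) = 2 + 49 = 51)
Y - 1*25171 = 51 - 1*25171 = 51 - 25171 = -25120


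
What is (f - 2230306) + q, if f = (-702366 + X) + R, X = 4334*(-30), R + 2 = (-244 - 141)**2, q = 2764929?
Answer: -149540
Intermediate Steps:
R = 148223 (R = -2 + (-244 - 141)**2 = -2 + (-385)**2 = -2 + 148225 = 148223)
X = -130020
f = -684163 (f = (-702366 - 130020) + 148223 = -832386 + 148223 = -684163)
(f - 2230306) + q = (-684163 - 2230306) + 2764929 = -2914469 + 2764929 = -149540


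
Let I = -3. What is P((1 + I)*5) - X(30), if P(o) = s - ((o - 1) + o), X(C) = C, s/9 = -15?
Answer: -144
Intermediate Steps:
s = -135 (s = 9*(-15) = -135)
P(o) = -134 - 2*o (P(o) = -135 - ((o - 1) + o) = -135 - ((-1 + o) + o) = -135 - (-1 + 2*o) = -135 + (1 - 2*o) = -134 - 2*o)
P((1 + I)*5) - X(30) = (-134 - 2*(1 - 3)*5) - 1*30 = (-134 - (-4)*5) - 30 = (-134 - 2*(-10)) - 30 = (-134 + 20) - 30 = -114 - 30 = -144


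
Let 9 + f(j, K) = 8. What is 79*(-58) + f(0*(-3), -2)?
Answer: -4583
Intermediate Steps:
f(j, K) = -1 (f(j, K) = -9 + 8 = -1)
79*(-58) + f(0*(-3), -2) = 79*(-58) - 1 = -4582 - 1 = -4583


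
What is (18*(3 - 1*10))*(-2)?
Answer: 252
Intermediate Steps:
(18*(3 - 1*10))*(-2) = (18*(3 - 10))*(-2) = (18*(-7))*(-2) = -126*(-2) = 252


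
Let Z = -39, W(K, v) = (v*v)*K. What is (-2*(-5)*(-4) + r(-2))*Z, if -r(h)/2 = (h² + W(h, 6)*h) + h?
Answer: 12948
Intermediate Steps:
W(K, v) = K*v² (W(K, v) = v²*K = K*v²)
r(h) = -74*h² - 2*h (r(h) = -2*((h² + (h*6²)*h) + h) = -2*((h² + (h*36)*h) + h) = -2*((h² + (36*h)*h) + h) = -2*((h² + 36*h²) + h) = -2*(37*h² + h) = -2*(h + 37*h²) = -74*h² - 2*h)
(-2*(-5)*(-4) + r(-2))*Z = (-2*(-5)*(-4) - 2*(-2)*(1 + 37*(-2)))*(-39) = (10*(-4) - 2*(-2)*(1 - 74))*(-39) = (-40 - 2*(-2)*(-73))*(-39) = (-40 - 292)*(-39) = -332*(-39) = 12948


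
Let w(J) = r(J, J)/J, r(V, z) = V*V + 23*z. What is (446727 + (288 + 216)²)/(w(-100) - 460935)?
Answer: -700743/461012 ≈ -1.5200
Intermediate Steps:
r(V, z) = V² + 23*z
w(J) = (J² + 23*J)/J
(446727 + (288 + 216)²)/(w(-100) - 460935) = (446727 + (288 + 216)²)/((23 - 100) - 460935) = (446727 + 504²)/(-77 - 460935) = (446727 + 254016)/(-461012) = 700743*(-1/461012) = -700743/461012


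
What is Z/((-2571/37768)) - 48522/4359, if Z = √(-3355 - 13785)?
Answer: -16174/1453 - 75536*I*√4285/2571 ≈ -11.131 - 1923.2*I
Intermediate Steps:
Z = 2*I*√4285 (Z = √(-17140) = 2*I*√4285 ≈ 130.92*I)
Z/((-2571/37768)) - 48522/4359 = (2*I*√4285)/((-2571/37768)) - 48522/4359 = (2*I*√4285)/((-2571*1/37768)) - 48522*1/4359 = (2*I*√4285)/(-2571/37768) - 16174/1453 = (2*I*√4285)*(-37768/2571) - 16174/1453 = -75536*I*√4285/2571 - 16174/1453 = -16174/1453 - 75536*I*√4285/2571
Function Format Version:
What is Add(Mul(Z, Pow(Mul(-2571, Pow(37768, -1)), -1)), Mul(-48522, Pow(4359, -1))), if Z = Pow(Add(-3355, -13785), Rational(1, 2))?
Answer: Add(Rational(-16174, 1453), Mul(Rational(-75536, 2571), I, Pow(4285, Rational(1, 2)))) ≈ Add(-11.131, Mul(-1923.2, I))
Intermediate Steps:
Z = Mul(2, I, Pow(4285, Rational(1, 2))) (Z = Pow(-17140, Rational(1, 2)) = Mul(2, I, Pow(4285, Rational(1, 2))) ≈ Mul(130.92, I))
Add(Mul(Z, Pow(Mul(-2571, Pow(37768, -1)), -1)), Mul(-48522, Pow(4359, -1))) = Add(Mul(Mul(2, I, Pow(4285, Rational(1, 2))), Pow(Mul(-2571, Pow(37768, -1)), -1)), Mul(-48522, Pow(4359, -1))) = Add(Mul(Mul(2, I, Pow(4285, Rational(1, 2))), Pow(Mul(-2571, Rational(1, 37768)), -1)), Mul(-48522, Rational(1, 4359))) = Add(Mul(Mul(2, I, Pow(4285, Rational(1, 2))), Pow(Rational(-2571, 37768), -1)), Rational(-16174, 1453)) = Add(Mul(Mul(2, I, Pow(4285, Rational(1, 2))), Rational(-37768, 2571)), Rational(-16174, 1453)) = Add(Mul(Rational(-75536, 2571), I, Pow(4285, Rational(1, 2))), Rational(-16174, 1453)) = Add(Rational(-16174, 1453), Mul(Rational(-75536, 2571), I, Pow(4285, Rational(1, 2))))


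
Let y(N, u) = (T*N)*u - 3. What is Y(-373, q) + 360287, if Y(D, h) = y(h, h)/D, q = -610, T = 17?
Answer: 128061354/373 ≈ 3.4333e+5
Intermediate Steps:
y(N, u) = -3 + 17*N*u (y(N, u) = (17*N)*u - 3 = 17*N*u - 3 = -3 + 17*N*u)
Y(D, h) = (-3 + 17*h**2)/D (Y(D, h) = (-3 + 17*h*h)/D = (-3 + 17*h**2)/D)
Y(-373, q) + 360287 = (-3 + 17*(-610)**2)/(-373) + 360287 = -(-3 + 17*372100)/373 + 360287 = -(-3 + 6325700)/373 + 360287 = -1/373*6325697 + 360287 = -6325697/373 + 360287 = 128061354/373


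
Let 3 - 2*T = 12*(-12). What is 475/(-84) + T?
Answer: 5699/84 ≈ 67.845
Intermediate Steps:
T = 147/2 (T = 3/2 - 6*(-12) = 3/2 - ½*(-144) = 3/2 + 72 = 147/2 ≈ 73.500)
475/(-84) + T = 475/(-84) + 147/2 = 475*(-1/84) + 147/2 = -475/84 + 147/2 = 5699/84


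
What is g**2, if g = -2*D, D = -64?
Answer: 16384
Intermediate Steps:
g = 128 (g = -2*(-64) = 128)
g**2 = 128**2 = 16384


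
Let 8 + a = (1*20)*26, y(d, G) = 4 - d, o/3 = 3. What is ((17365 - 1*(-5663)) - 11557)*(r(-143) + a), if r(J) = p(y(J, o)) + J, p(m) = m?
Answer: 5919036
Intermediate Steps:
o = 9 (o = 3*3 = 9)
a = 512 (a = -8 + (1*20)*26 = -8 + 20*26 = -8 + 520 = 512)
r(J) = 4 (r(J) = (4 - J) + J = 4)
((17365 - 1*(-5663)) - 11557)*(r(-143) + a) = ((17365 - 1*(-5663)) - 11557)*(4 + 512) = ((17365 + 5663) - 11557)*516 = (23028 - 11557)*516 = 11471*516 = 5919036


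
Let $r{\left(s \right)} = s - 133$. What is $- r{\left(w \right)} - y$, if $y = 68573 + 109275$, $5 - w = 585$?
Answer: $-177135$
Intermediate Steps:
$w = -580$ ($w = 5 - 585 = -580$)
$r{\left(s \right)} = -133 + s$
$y = 177848$
$- r{\left(w \right)} - y = - (-133 - 580) - 177848 = \left(-1\right) \left(-713\right) - 177848 = 713 - 177848 = -177135$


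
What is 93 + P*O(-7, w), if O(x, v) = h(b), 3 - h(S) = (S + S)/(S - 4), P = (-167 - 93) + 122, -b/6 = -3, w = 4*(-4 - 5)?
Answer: 237/7 ≈ 33.857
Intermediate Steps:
w = -36 (w = 4*(-9) = -36)
b = 18 (b = -6*(-3) = 18)
P = -138 (P = -260 + 122 = -138)
h(S) = 3 - 2*S/(-4 + S) (h(S) = 3 - (S + S)/(S - 4) = 3 - 2*S/(-4 + S))
O(x, v) = 3/7 (O(x, v) = (-12 + 18)/(-4 + 18) = 6/14 = (1/14)*6 = 3/7)
93 + P*O(-7, w) = 93 - 138*3/7 = 93 - 414/7 = 237/7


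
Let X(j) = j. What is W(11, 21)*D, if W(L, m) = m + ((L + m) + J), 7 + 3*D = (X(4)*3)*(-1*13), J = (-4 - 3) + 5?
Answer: -2771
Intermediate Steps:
J = -2 (J = -7 + 5 = -2)
D = -163/3 (D = -7/3 + ((4*3)*(-1*13))/3 = -7/3 + (12*(-13))/3 = -7/3 + (1/3)*(-156) = -7/3 - 52 = -163/3 ≈ -54.333)
W(L, m) = -2 + L + 2*m (W(L, m) = m + ((L + m) - 2) = m + (-2 + L + m) = -2 + L + 2*m)
W(11, 21)*D = (-2 + 11 + 2*21)*(-163/3) = (-2 + 11 + 42)*(-163/3) = 51*(-163/3) = -2771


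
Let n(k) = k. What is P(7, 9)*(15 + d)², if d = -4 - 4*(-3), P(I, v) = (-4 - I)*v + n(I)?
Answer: -48668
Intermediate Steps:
P(I, v) = I + v*(-4 - I) (P(I, v) = (-4 - I)*v + I = v*(-4 - I) + I = I + v*(-4 - I))
d = 8 (d = -4 + 12 = 8)
P(7, 9)*(15 + d)² = (7 - 4*9 - 1*7*9)*(15 + 8)² = (7 - 36 - 63)*23² = -92*529 = -48668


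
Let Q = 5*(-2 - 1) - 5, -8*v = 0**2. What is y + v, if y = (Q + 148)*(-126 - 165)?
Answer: -37248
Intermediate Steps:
v = 0 (v = -1/8*0**2 = -1/8*0 = 0)
Q = -20 (Q = 5*(-3) - 5 = -15 - 5 = -20)
y = -37248 (y = (-20 + 148)*(-126 - 165) = 128*(-291) = -37248)
y + v = -37248 + 0 = -37248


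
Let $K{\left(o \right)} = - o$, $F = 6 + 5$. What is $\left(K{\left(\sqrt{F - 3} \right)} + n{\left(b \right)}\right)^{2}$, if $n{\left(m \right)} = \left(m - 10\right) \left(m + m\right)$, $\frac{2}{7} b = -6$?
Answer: $1695212 - 5208 \sqrt{2} \approx 1.6878 \cdot 10^{6}$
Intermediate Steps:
$F = 11$
$b = -21$ ($b = \frac{7}{2} \left(-6\right) = -21$)
$n{\left(m \right)} = 2 m \left(-10 + m\right)$ ($n{\left(m \right)} = \left(-10 + m\right) 2 m = 2 m \left(-10 + m\right)$)
$\left(K{\left(\sqrt{F - 3} \right)} + n{\left(b \right)}\right)^{2} = \left(- \sqrt{11 - 3} + 2 \left(-21\right) \left(-10 - 21\right)\right)^{2} = \left(- \sqrt{8} + 2 \left(-21\right) \left(-31\right)\right)^{2} = \left(- 2 \sqrt{2} + 1302\right)^{2} = \left(1302 - 2 \sqrt{2}\right)^{2}$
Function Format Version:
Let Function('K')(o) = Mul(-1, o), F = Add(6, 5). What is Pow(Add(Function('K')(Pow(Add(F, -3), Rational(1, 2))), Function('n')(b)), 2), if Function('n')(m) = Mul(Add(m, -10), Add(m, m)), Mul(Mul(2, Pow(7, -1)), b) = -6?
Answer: Add(1695212, Mul(-5208, Pow(2, Rational(1, 2)))) ≈ 1.6878e+6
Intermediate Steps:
F = 11
b = -21 (b = Mul(Rational(7, 2), -6) = -21)
Function('n')(m) = Mul(2, m, Add(-10, m)) (Function('n')(m) = Mul(Add(-10, m), Mul(2, m)) = Mul(2, m, Add(-10, m)))
Pow(Add(Function('K')(Pow(Add(F, -3), Rational(1, 2))), Function('n')(b)), 2) = Pow(Add(Mul(-1, Pow(Add(11, -3), Rational(1, 2))), Mul(2, -21, Add(-10, -21))), 2) = Pow(Add(Mul(-1, Pow(8, Rational(1, 2))), Mul(2, -21, -31)), 2) = Pow(Add(Mul(-1, Mul(2, Pow(2, Rational(1, 2)))), 1302), 2) = Pow(Add(Mul(-2, Pow(2, Rational(1, 2))), 1302), 2) = Pow(Add(1302, Mul(-2, Pow(2, Rational(1, 2)))), 2)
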